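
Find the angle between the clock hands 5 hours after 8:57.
First find the time 5 hours after 8:57.
Total minutes: 8 x 60 + 57 + 5 x 60 + 0 = 837.
837 mod 720 = 117 minutes = 1:57.
Now compute the angle at 1:57:
Hour hand: 1 x 30 + 57 x 0.5 = 58.5 degrees
Minute hand: 57 x 6 = 342 degrees
Difference: |58.5 - 342| = 283.5 degrees
Smaller angle: 360 - 283.5 = 76.5 degrees

Final answer: 76.5 degrees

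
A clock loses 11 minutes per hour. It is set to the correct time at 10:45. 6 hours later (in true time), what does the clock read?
For every 60 true minutes, the faulty clock advances 60 - 11 = 49 minutes.
True elapsed: 6 hours = 360 minutes.
Faulty clock advances: 360 x 49/60 = 294 minutes (drift: 66 minutes behind).
Shown time: 10:45 + 294 minutes = 3:39.

Final answer: 3:39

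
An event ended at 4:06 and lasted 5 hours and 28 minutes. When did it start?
Starting time: 4:06 = 246 total minutes past 12:00
Subtracting: 5 hours and 28 minutes = 328 minutes
246 - 328 = -82 (negative, add 12 hours = 720) = 638 minutes
= 10 hours and 38 minutes past 12:00 = 10:38

Final answer: 10:38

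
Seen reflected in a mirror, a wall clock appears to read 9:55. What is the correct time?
Reflection across the vertical (12-6) axis maps a hand at angle A degrees to (360 - A) degrees, which sends a reading of T minutes past 12:00 to (720 - T) minutes past 12:00.
Mirror reads 9:55 = 595 minutes past 12:00.
Actual time: (720 - 595) mod 720 = 125 minutes = 2:05.

Final answer: 2:05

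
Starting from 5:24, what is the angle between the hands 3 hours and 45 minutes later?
First find the time 3 hours and 45 minutes after 5:24.
Total minutes: 5 x 60 + 24 + 3 x 60 + 45 = 549.
549 mod 720 = 549 minutes = 9:09.
Now compute the angle at 9:09:
Hour hand: 9 x 30 + 9 x 0.5 = 274.5 degrees
Minute hand: 9 x 6 = 54 degrees
Difference: |274.5 - 54| = 220.5 degrees
Smaller angle: 360 - 220.5 = 139.5 degrees

Final answer: 139.5 degrees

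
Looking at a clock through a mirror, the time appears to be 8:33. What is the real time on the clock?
Reflection across the vertical (12-6) axis maps a hand at angle A degrees to (360 - A) degrees, which sends a reading of T minutes past 12:00 to (720 - T) minutes past 12:00.
Mirror reads 8:33 = 513 minutes past 12:00.
Actual time: (720 - 513) mod 720 = 207 minutes = 3:27.

Final answer: 3:27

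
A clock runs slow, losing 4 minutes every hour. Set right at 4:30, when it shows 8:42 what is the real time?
For every 60 true minutes, the faulty clock advances 56 minutes, so 1 faulty-clock minute corresponds to 60/56 true minutes.
From 4:30 to 8:42 on the faulty dial is 252 minutes.
True elapsed: 252 x 60/56 = 270 minutes = 4 hours and 30 minutes.
True time: 4:30 + 4 hours and 30 minutes = 9:00.

Final answer: 9:00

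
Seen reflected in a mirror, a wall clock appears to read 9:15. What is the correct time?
Reflection across the vertical (12-6) axis maps a hand at angle A degrees to (360 - A) degrees, which sends a reading of T minutes past 12:00 to (720 - T) minutes past 12:00.
Mirror reads 9:15 = 555 minutes past 12:00.
Actual time: (720 - 555) mod 720 = 165 minutes = 2:45.

Final answer: 2:45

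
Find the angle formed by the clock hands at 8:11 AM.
Hour hand position: 8 x 30 + 11 x 0.5 = 245.5 degrees
Minute hand position: 11 x 6 = 66 degrees
Difference: |245.5 - 66| = 179.5 degrees
The angle between the hands is 179.5 degrees

Final answer: 179.5 degrees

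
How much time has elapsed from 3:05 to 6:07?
From 3:05 to 6:07:
(6 x 60 + 7) - (3 x 60 + 5) = 367 - 185 = 182 minutes
= 3 hours and 2 minutes

Final answer: 3 hours and 2 minutes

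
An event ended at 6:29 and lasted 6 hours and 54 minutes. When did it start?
Starting time: 6:29 = 389 total minutes past 12:00
Subtracting: 6 hours and 54 minutes = 414 minutes
389 - 414 = -25 (negative, add 12 hours = 720) = 695 minutes
= 11 hours and 35 minutes past 12:00 = 11:35

Final answer: 11:35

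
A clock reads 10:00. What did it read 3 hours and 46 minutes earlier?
Starting time: 10:00 = 600 total minutes past 12:00
Subtracting: 3 hours and 46 minutes = 226 minutes
600 - 226 = 374 minutes
= 6 hours and 14 minutes past 12:00 = 6:14

Final answer: 6:14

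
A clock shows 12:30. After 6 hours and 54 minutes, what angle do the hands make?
First find the time 6 hours and 54 minutes after 12:30.
Total minutes: 12 x 60 + 30 + 6 x 60 + 54 = 1164.
1164 mod 720 = 444 minutes = 7:24.
Now compute the angle at 7:24:
Hour hand: 7 x 30 + 24 x 0.5 = 222 degrees
Minute hand: 24 x 6 = 144 degrees
Difference: |222 - 144| = 78 degrees
The angle is 78 degrees

Final answer: 78 degrees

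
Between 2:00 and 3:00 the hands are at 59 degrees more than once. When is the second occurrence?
At t minutes past 2:00, the hour hand is at 30 x 2 + 0.5t degrees and the minute hand is at 6t degrees.
The smaller angle between them is 59 degrees when |30H - 5.5t| = 59 or |30H - 5.5t| = 301.
With H = 2, solve 30 x 2 - 5.5t = +/- target for each target:
  t = (30 x 2 - 59) / 5.5 = 0.18
  t = (30 x 2 + 59) / 5.5 = 21.64
  t = (30 x 2 - 301) / 5.5 = -43.82 (outside (0, 60))
  t = (30 x 2 + 301) / 5.5 = 65.64 (outside (0, 60))
Valid solutions in (0, 60): {0.18, 21.64} minutes.
The second occurrence is t = 21.64 minutes.
The hands form a 59-degree angle at 21.64 minutes past 2:00.

Final answer: 21.64 minutes past 2:00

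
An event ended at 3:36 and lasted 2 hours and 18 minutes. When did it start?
Starting time: 3:36 = 216 total minutes past 12:00
Subtracting: 2 hours and 18 minutes = 138 minutes
216 - 138 = 78 minutes
= 1 hour and 18 minutes past 12:00 = 1:18

Final answer: 1:18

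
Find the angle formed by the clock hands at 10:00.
Hour hand position: 10 x 30 + 0 x 0.5 = 300 degrees
Minute hand position: 0 x 6 = 0 degrees
Difference: |300 - 0| = 300 degrees
Since 300 > 180, the smaller angle is 360 - 300 = 60 degrees

Final answer: 60 degrees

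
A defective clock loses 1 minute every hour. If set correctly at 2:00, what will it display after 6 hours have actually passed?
For every 60 true minutes, the faulty clock advances 60 - 1 = 59 minutes.
True elapsed: 6 hours = 360 minutes.
Faulty clock advances: 360 x 59/60 = 354 minutes (drift: 6 minutes behind).
Shown time: 2:00 + 354 minutes = 7:54.

Final answer: 7:54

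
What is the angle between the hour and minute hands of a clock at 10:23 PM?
Hour hand position: 10 x 30 + 23 x 0.5 = 311.5 degrees
Minute hand position: 23 x 6 = 138 degrees
Difference: |311.5 - 138| = 173.5 degrees
The angle between the hands is 173.5 degrees

Final answer: 173.5 degrees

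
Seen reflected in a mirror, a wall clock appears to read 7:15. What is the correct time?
Reflection across the vertical (12-6) axis maps a hand at angle A degrees to (360 - A) degrees, which sends a reading of T minutes past 12:00 to (720 - T) minutes past 12:00.
Mirror reads 7:15 = 435 minutes past 12:00.
Actual time: (720 - 435) mod 720 = 285 minutes = 4:45.

Final answer: 4:45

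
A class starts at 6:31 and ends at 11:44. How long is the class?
From 6:31 to 11:44:
(11 x 60 + 44) - (6 x 60 + 31) = 704 - 391 = 313 minutes
= 5 hours and 13 minutes

Final answer: 5 hours and 13 minutes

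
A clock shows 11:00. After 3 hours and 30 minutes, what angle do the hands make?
First find the time 3 hours and 30 minutes after 11:00.
Total minutes: 11 x 60 + 0 + 3 x 60 + 30 = 870.
870 mod 720 = 150 minutes = 2:30.
Now compute the angle at 2:30:
Hour hand: 2 x 30 + 30 x 0.5 = 75 degrees
Minute hand: 30 x 6 = 180 degrees
Difference: |75 - 180| = 105 degrees
The angle is 105 degrees

Final answer: 105 degrees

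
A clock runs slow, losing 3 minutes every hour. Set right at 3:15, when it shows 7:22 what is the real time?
For every 60 true minutes, the faulty clock advances 57 minutes, so 1 faulty-clock minute corresponds to 60/57 true minutes.
From 3:15 to 7:22 on the faulty dial is 247 minutes.
True elapsed: 247 x 60/57 = 260 minutes = 4 hours and 20 minutes.
True time: 3:15 + 4 hours and 20 minutes = 7:35.

Final answer: 7:35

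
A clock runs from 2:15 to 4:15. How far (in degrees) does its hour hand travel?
The hour hand moves 0.5 degrees per minute.
Time elapsed: 4:15 - 2:15 = 120 minutes
Angular displacement: 120 x 0.5 = 60 degrees

Final answer: 60 degrees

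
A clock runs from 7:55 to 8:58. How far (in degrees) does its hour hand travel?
The hour hand moves 0.5 degrees per minute.
Time elapsed: 8:58 - 7:55 = 63 minutes
Angular displacement: 63 x 0.5 = 31.5 degrees

Final answer: 31.5 degrees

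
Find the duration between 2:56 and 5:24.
From 2:56 to 5:24:
(5 x 60 + 24) - (2 x 60 + 56) = 324 - 176 = 148 minutes
= 2 hours and 28 minutes

Final answer: 2 hours and 28 minutes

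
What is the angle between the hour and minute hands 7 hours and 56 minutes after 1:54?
First find the time 7 hours and 56 minutes after 1:54.
Total minutes: 1 x 60 + 54 + 7 x 60 + 56 = 590.
590 mod 720 = 590 minutes = 9:50.
Now compute the angle at 9:50:
Hour hand: 9 x 30 + 50 x 0.5 = 295 degrees
Minute hand: 50 x 6 = 300 degrees
Difference: |295 - 300| = 5 degrees
The angle is 5 degrees

Final answer: 5 degrees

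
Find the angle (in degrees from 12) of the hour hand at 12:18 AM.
The hour hand moves 30 degrees per hour and 0.5 degrees per minute.
At 12:18: (0) x 30 + 18 x 0.5 = 0 + 9 = 9 degrees

Final answer: 9 degrees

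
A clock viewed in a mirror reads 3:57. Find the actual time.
Reflection across the vertical (12-6) axis maps a hand at angle A degrees to (360 - A) degrees, which sends a reading of T minutes past 12:00 to (720 - T) minutes past 12:00.
Mirror reads 3:57 = 237 minutes past 12:00.
Actual time: (720 - 237) mod 720 = 483 minutes = 8:03.

Final answer: 8:03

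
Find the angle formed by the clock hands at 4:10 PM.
Hour hand position: 4 x 30 + 10 x 0.5 = 125 degrees
Minute hand position: 10 x 6 = 60 degrees
Difference: |125 - 60| = 65 degrees
The angle between the hands is 65 degrees

Final answer: 65 degrees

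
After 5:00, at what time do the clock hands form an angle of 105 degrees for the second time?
At t minutes past 5:00, the hour hand is at 30 x 5 + 0.5t degrees and the minute hand is at 6t degrees.
The smaller angle between them is 105 degrees when |30H - 5.5t| = 105 or |30H - 5.5t| = 255.
With H = 5, solve 30 x 5 - 5.5t = +/- target for each target:
  t = (30 x 5 - 105) / 5.5 = 8.18
  t = (30 x 5 + 105) / 5.5 = 46.36
  t = (30 x 5 - 255) / 5.5 = -19.09 (outside (0, 60))
  t = (30 x 5 + 255) / 5.5 = 73.64 (outside (0, 60))
Valid solutions in (0, 60): {8.18, 46.36} minutes.
The second occurrence is t = 46.36 minutes.
The hands form a 105-degree angle at 46.36 minutes past 5:00.

Final answer: 46.36 minutes past 5:00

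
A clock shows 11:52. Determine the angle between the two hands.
Hour hand position: 11 x 30 + 52 x 0.5 = 356 degrees
Minute hand position: 52 x 6 = 312 degrees
Difference: |356 - 312| = 44 degrees
The angle between the hands is 44 degrees

Final answer: 44 degrees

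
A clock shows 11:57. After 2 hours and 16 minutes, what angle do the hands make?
First find the time 2 hours and 16 minutes after 11:57.
Total minutes: 11 x 60 + 57 + 2 x 60 + 16 = 853.
853 mod 720 = 133 minutes = 2:13.
Now compute the angle at 2:13:
Hour hand: 2 x 30 + 13 x 0.5 = 66.5 degrees
Minute hand: 13 x 6 = 78 degrees
Difference: |66.5 - 78| = 11.5 degrees
The angle is 11.5 degrees

Final answer: 11.5 degrees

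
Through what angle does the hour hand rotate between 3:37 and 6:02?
The hour hand moves 0.5 degrees per minute.
Time elapsed: 6:02 - 3:37 = 145 minutes
Angular displacement: 145 x 0.5 = 72.5 degrees

Final answer: 72.5 degrees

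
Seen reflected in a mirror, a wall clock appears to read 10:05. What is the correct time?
Reflection across the vertical (12-6) axis maps a hand at angle A degrees to (360 - A) degrees, which sends a reading of T minutes past 12:00 to (720 - T) minutes past 12:00.
Mirror reads 10:05 = 605 minutes past 12:00.
Actual time: (720 - 605) mod 720 = 115 minutes = 1:55.

Final answer: 1:55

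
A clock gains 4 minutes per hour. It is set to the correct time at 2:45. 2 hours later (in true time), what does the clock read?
For every 60 true minutes, the faulty clock advances 60 + 4 = 64 minutes.
True elapsed: 2 hours = 120 minutes.
Faulty clock advances: 120 x 64/60 = 128 minutes (drift: 8 minutes ahead).
Shown time: 2:45 + 128 minutes = 4:53.

Final answer: 4:53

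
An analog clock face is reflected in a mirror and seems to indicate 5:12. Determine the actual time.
Reflection across the vertical (12-6) axis maps a hand at angle A degrees to (360 - A) degrees, which sends a reading of T minutes past 12:00 to (720 - T) minutes past 12:00.
Mirror reads 5:12 = 312 minutes past 12:00.
Actual time: (720 - 312) mod 720 = 408 minutes = 6:48.

Final answer: 6:48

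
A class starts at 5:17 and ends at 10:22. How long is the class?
From 5:17 to 10:22:
(10 x 60 + 22) - (5 x 60 + 17) = 622 - 317 = 305 minutes
= 5 hours and 5 minutes

Final answer: 5 hours and 5 minutes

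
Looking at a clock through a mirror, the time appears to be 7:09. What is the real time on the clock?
Reflection across the vertical (12-6) axis maps a hand at angle A degrees to (360 - A) degrees, which sends a reading of T minutes past 12:00 to (720 - T) minutes past 12:00.
Mirror reads 7:09 = 429 minutes past 12:00.
Actual time: (720 - 429) mod 720 = 291 minutes = 4:51.

Final answer: 4:51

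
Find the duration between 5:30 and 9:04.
From 5:30 to 9:04:
(9 x 60 + 4) - (5 x 60 + 30) = 544 - 330 = 214 minutes
= 3 hours and 34 minutes

Final answer: 3 hours and 34 minutes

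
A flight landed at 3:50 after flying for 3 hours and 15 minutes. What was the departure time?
Starting time: 3:50 = 230 total minutes past 12:00
Subtracting: 3 hours and 15 minutes = 195 minutes
230 - 195 = 35 minutes
= 35 minutes past 12:00 = 12:35

Final answer: 12:35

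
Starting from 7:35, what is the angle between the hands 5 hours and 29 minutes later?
First find the time 5 hours and 29 minutes after 7:35.
Total minutes: 7 x 60 + 35 + 5 x 60 + 29 = 784.
784 mod 720 = 64 minutes = 1:04.
Now compute the angle at 1:04:
Hour hand: 1 x 30 + 4 x 0.5 = 32 degrees
Minute hand: 4 x 6 = 24 degrees
Difference: |32 - 24| = 8 degrees
The angle is 8 degrees

Final answer: 8 degrees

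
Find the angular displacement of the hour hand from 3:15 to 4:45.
The hour hand moves 0.5 degrees per minute.
Time elapsed: 4:45 - 3:15 = 90 minutes
Angular displacement: 90 x 0.5 = 45 degrees

Final answer: 45 degrees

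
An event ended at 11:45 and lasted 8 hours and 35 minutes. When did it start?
Starting time: 11:45 = 705 total minutes past 12:00
Subtracting: 8 hours and 35 minutes = 515 minutes
705 - 515 = 190 minutes
= 3 hours and 10 minutes past 12:00 = 3:10

Final answer: 3:10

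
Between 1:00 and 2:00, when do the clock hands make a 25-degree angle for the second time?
At t minutes past 1:00, the hour hand is at 30 x 1 + 0.5t degrees and the minute hand is at 6t degrees.
The smaller angle between them is 25 degrees when |30H - 5.5t| = 25 or |30H - 5.5t| = 335.
With H = 1, solve 30 x 1 - 5.5t = +/- target for each target:
  t = (30 x 1 - 25) / 5.5 = 0.91
  t = (30 x 1 + 25) / 5.5 = 10
  t = (30 x 1 - 335) / 5.5 = -55.45 (outside (0, 60))
  t = (30 x 1 + 335) / 5.5 = 66.36 (outside (0, 60))
Valid solutions in (0, 60): {0.91, 10} minutes.
The second occurrence is t = 10 minutes.
The hands form a 25-degree angle at 10 minutes past 1:00.

Final answer: 10 minutes past 1:00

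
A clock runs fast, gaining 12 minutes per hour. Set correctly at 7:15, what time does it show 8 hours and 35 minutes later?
For every 60 true minutes, the faulty clock advances 60 + 12 = 72 minutes.
True elapsed: 8 hours and 35 minutes = 515 minutes.
Faulty clock advances: 515 x 72/60 = 618 minutes (drift: 103 minutes ahead).
Shown time: 7:15 + 618 minutes = 5:33.

Final answer: 5:33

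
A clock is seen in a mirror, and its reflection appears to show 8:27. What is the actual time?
Reflection across the vertical (12-6) axis maps a hand at angle A degrees to (360 - A) degrees, which sends a reading of T minutes past 12:00 to (720 - T) minutes past 12:00.
Mirror reads 8:27 = 507 minutes past 12:00.
Actual time: (720 - 507) mod 720 = 213 minutes = 3:33.

Final answer: 3:33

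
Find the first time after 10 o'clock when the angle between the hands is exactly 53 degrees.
At t minutes past 10:00, the hour hand is at 30 x 10 + 0.5t degrees and the minute hand is at 6t degrees.
The smaller angle between them is 53 degrees when |30H - 5.5t| = 53 or |30H - 5.5t| = 307.
With H = 10, solve 30 x 10 - 5.5t = +/- target for each target:
  t = (30 x 10 - 53) / 5.5 = 44.91
  t = (30 x 10 + 53) / 5.5 = 64.18 (outside (0, 60))
  t = (30 x 10 - 307) / 5.5 = -1.27 (outside (0, 60))
  t = (30 x 10 + 307) / 5.5 = 110.36 (outside (0, 60))
Valid solutions in (0, 60): {44.91} minutes.
The first occurrence is t = 44.91 minutes.
The hands form a 53-degree angle at 44.91 minutes past 10:00.

Final answer: 44.91 minutes past 10:00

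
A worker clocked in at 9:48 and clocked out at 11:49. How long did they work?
From 9:48 to 11:49:
(11 x 60 + 49) - (9 x 60 + 48) = 709 - 588 = 121 minutes
= 2 hours and 1 minute

Final answer: 2 hours and 1 minute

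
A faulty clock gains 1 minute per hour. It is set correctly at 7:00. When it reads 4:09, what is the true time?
For every 60 true minutes, the faulty clock advances 61 minutes, so 1 faulty-clock minute corresponds to 60/61 true minutes.
From 7:00 to 4:09 on the faulty dial is 549 minutes.
True elapsed: 549 x 60/61 = 540 minutes = 9 hours.
True time: 7:00 + 9 hours = 4:00.

Final answer: 4:00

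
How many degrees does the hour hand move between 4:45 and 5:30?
The hour hand moves 0.5 degrees per minute.
Time elapsed: 5:30 - 4:45 = 45 minutes
Angular displacement: 45 x 0.5 = 22.5 degrees

Final answer: 22.5 degrees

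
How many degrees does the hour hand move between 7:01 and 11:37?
The hour hand moves 0.5 degrees per minute.
Time elapsed: 11:37 - 7:01 = 276 minutes
Angular displacement: 276 x 0.5 = 138 degrees

Final answer: 138 degrees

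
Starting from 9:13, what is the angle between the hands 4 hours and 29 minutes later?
First find the time 4 hours and 29 minutes after 9:13.
Total minutes: 9 x 60 + 13 + 4 x 60 + 29 = 822.
822 mod 720 = 102 minutes = 1:42.
Now compute the angle at 1:42:
Hour hand: 1 x 30 + 42 x 0.5 = 51 degrees
Minute hand: 42 x 6 = 252 degrees
Difference: |51 - 252| = 201 degrees
Smaller angle: 360 - 201 = 159 degrees

Final answer: 159 degrees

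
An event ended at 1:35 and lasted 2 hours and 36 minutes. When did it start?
Starting time: 1:35 = 95 total minutes past 12:00
Subtracting: 2 hours and 36 minutes = 156 minutes
95 - 156 = -61 (negative, add 12 hours = 720) = 659 minutes
= 10 hours and 59 minutes past 12:00 = 10:59

Final answer: 10:59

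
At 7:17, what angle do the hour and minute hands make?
Hour hand position: 7 x 30 + 17 x 0.5 = 218.5 degrees
Minute hand position: 17 x 6 = 102 degrees
Difference: |218.5 - 102| = 116.5 degrees
The angle between the hands is 116.5 degrees

Final answer: 116.5 degrees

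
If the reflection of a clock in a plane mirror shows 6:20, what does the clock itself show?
Reflection across the vertical (12-6) axis maps a hand at angle A degrees to (360 - A) degrees, which sends a reading of T minutes past 12:00 to (720 - T) minutes past 12:00.
Mirror reads 6:20 = 380 minutes past 12:00.
Actual time: (720 - 380) mod 720 = 340 minutes = 5:40.

Final answer: 5:40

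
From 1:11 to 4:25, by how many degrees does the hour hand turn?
The hour hand moves 0.5 degrees per minute.
Time elapsed: 4:25 - 1:11 = 194 minutes
Angular displacement: 194 x 0.5 = 97 degrees

Final answer: 97 degrees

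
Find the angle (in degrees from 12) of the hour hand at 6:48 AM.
The hour hand moves 30 degrees per hour and 0.5 degrees per minute.
At 6:48: (6) x 30 + 48 x 0.5 = 180 + 24 = 204 degrees

Final answer: 204 degrees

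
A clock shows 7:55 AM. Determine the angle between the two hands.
Hour hand position: 7 x 30 + 55 x 0.5 = 237.5 degrees
Minute hand position: 55 x 6 = 330 degrees
Difference: |237.5 - 330| = 92.5 degrees
The angle between the hands is 92.5 degrees

Final answer: 92.5 degrees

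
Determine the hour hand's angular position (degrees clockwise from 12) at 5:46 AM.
The hour hand moves 30 degrees per hour and 0.5 degrees per minute.
At 5:46: (5) x 30 + 46 x 0.5 = 150 + 23 = 173 degrees

Final answer: 173 degrees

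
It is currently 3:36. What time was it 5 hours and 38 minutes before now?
Starting time: 3:36 = 216 total minutes past 12:00
Subtracting: 5 hours and 38 minutes = 338 minutes
216 - 338 = -122 (negative, add 12 hours = 720) = 598 minutes
= 9 hours and 58 minutes past 12:00 = 9:58

Final answer: 9:58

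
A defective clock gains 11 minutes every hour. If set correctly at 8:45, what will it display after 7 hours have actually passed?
For every 60 true minutes, the faulty clock advances 60 + 11 = 71 minutes.
True elapsed: 7 hours = 420 minutes.
Faulty clock advances: 420 x 71/60 = 497 minutes (drift: 77 minutes ahead).
Shown time: 8:45 + 497 minutes = 5:02.

Final answer: 5:02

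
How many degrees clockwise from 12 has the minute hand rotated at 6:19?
The minute hand moves 6 degrees per minute.
At 6:19: 19 x 6 = 114 degrees

Final answer: 114 degrees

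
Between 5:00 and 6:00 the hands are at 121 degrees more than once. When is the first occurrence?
At t minutes past 5:00, the hour hand is at 30 x 5 + 0.5t degrees and the minute hand is at 6t degrees.
The smaller angle between them is 121 degrees when |30H - 5.5t| = 121 or |30H - 5.5t| = 239.
With H = 5, solve 30 x 5 - 5.5t = +/- target for each target:
  t = (30 x 5 - 121) / 5.5 = 5.27
  t = (30 x 5 + 121) / 5.5 = 49.27
  t = (30 x 5 - 239) / 5.5 = -16.18 (outside (0, 60))
  t = (30 x 5 + 239) / 5.5 = 70.73 (outside (0, 60))
Valid solutions in (0, 60): {5.27, 49.27} minutes.
The first occurrence is t = 5.27 minutes.
The hands form a 121-degree angle at 5.27 minutes past 5:00.

Final answer: 5.27 minutes past 5:00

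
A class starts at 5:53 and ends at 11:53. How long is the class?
From 5:53 to 11:53:
(11 x 60 + 53) - (5 x 60 + 53) = 713 - 353 = 360 minutes
= 6 hours

Final answer: 6 hours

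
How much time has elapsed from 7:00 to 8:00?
From 7:00 to 8:00:
(8 x 60 + 0) - (7 x 60 + 0) = 480 - 420 = 60 minutes
= 1 hour

Final answer: 1 hour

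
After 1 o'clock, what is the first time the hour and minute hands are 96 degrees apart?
At t minutes past 1:00, the hour hand is at 30 x 1 + 0.5t degrees and the minute hand is at 6t degrees.
The smaller angle between them is 96 degrees when |30H - 5.5t| = 96 or |30H - 5.5t| = 264.
With H = 1, solve 30 x 1 - 5.5t = +/- target for each target:
  t = (30 x 1 - 96) / 5.5 = -12 (outside (0, 60))
  t = (30 x 1 + 96) / 5.5 = 22.91
  t = (30 x 1 - 264) / 5.5 = -42.55 (outside (0, 60))
  t = (30 x 1 + 264) / 5.5 = 53.45
Valid solutions in (0, 60): {22.91, 53.45} minutes.
The first occurrence is t = 22.91 minutes.
The hands form a 96-degree angle at 22.91 minutes past 1:00.

Final answer: 22.91 minutes past 1:00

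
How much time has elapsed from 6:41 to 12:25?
From 6:41 to 12:25:
(12 x 60 + 25) - (6 x 60 + 41) = 745 - 401 = 344 minutes
= 5 hours and 44 minutes

Final answer: 5 hours and 44 minutes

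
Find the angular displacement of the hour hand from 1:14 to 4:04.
The hour hand moves 0.5 degrees per minute.
Time elapsed: 4:04 - 1:14 = 170 minutes
Angular displacement: 170 x 0.5 = 85 degrees

Final answer: 85 degrees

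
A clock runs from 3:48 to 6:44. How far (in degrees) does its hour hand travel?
The hour hand moves 0.5 degrees per minute.
Time elapsed: 6:44 - 3:48 = 176 minutes
Angular displacement: 176 x 0.5 = 88 degrees

Final answer: 88 degrees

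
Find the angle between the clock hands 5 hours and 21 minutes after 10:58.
First find the time 5 hours and 21 minutes after 10:58.
Total minutes: 10 x 60 + 58 + 5 x 60 + 21 = 979.
979 mod 720 = 259 minutes = 4:19.
Now compute the angle at 4:19:
Hour hand: 4 x 30 + 19 x 0.5 = 129.5 degrees
Minute hand: 19 x 6 = 114 degrees
Difference: |129.5 - 114| = 15.5 degrees
The angle is 15.5 degrees

Final answer: 15.5 degrees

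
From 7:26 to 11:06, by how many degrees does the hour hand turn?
The hour hand moves 0.5 degrees per minute.
Time elapsed: 11:06 - 7:26 = 220 minutes
Angular displacement: 220 x 0.5 = 110 degrees

Final answer: 110 degrees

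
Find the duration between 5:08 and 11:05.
From 5:08 to 11:05:
(11 x 60 + 5) - (5 x 60 + 8) = 665 - 308 = 357 minutes
= 5 hours and 57 minutes

Final answer: 5 hours and 57 minutes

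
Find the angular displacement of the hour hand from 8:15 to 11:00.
The hour hand moves 0.5 degrees per minute.
Time elapsed: 11:00 - 8:15 = 165 minutes
Angular displacement: 165 x 0.5 = 82.5 degrees

Final answer: 82.5 degrees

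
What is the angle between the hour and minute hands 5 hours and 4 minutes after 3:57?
First find the time 5 hours and 4 minutes after 3:57.
Total minutes: 3 x 60 + 57 + 5 x 60 + 4 = 541.
541 mod 720 = 541 minutes = 9:01.
Now compute the angle at 9:01:
Hour hand: 9 x 30 + 1 x 0.5 = 270.5 degrees
Minute hand: 1 x 6 = 6 degrees
Difference: |270.5 - 6| = 264.5 degrees
Smaller angle: 360 - 264.5 = 95.5 degrees

Final answer: 95.5 degrees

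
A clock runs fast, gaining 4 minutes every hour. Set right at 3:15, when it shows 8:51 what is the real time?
For every 60 true minutes, the faulty clock advances 64 minutes, so 1 faulty-clock minute corresponds to 60/64 true minutes.
From 3:15 to 8:51 on the faulty dial is 336 minutes.
True elapsed: 336 x 60/64 = 315 minutes = 5 hours and 15 minutes.
True time: 3:15 + 5 hours and 15 minutes = 8:30.

Final answer: 8:30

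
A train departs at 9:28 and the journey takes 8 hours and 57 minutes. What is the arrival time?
Starting time: 9:28
Adding 57 minutes to 28 minutes: 28 + 57 = 85 minutes = 1 hour and 25 minutes
Adding 8 hours: 9 + 8 + 1 (carry) = 18 - 12 = 6
Final time: 6:25

Final answer: 6:25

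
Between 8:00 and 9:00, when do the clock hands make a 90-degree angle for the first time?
At t minutes past 8:00, the hour hand is at 30 x 8 + 0.5t degrees and the minute hand is at 6t degrees.
The smaller angle between them is 90 degrees when |30H - 5.5t| = 90 or |30H - 5.5t| = 270.
With H = 8, solve 30 x 8 - 5.5t = +/- target for each target:
  t = (30 x 8 - 90) / 5.5 = 27.27
  t = (30 x 8 + 90) / 5.5 = 60 (outside (0, 60))
  t = (30 x 8 - 270) / 5.5 = -5.45 (outside (0, 60))
  t = (30 x 8 + 270) / 5.5 = 92.73 (outside (0, 60))
Valid solutions in (0, 60): {27.27} minutes.
The first occurrence is t = 27.27 minutes.
The hands form a 90-degree angle at 27.27 minutes past 8:00.

Final answer: 27.27 minutes past 8:00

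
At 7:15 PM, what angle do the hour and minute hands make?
Hour hand position: 7 x 30 + 15 x 0.5 = 217.5 degrees
Minute hand position: 15 x 6 = 90 degrees
Difference: |217.5 - 90| = 127.5 degrees
The angle between the hands is 127.5 degrees

Final answer: 127.5 degrees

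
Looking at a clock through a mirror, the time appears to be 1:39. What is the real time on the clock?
Reflection across the vertical (12-6) axis maps a hand at angle A degrees to (360 - A) degrees, which sends a reading of T minutes past 12:00 to (720 - T) minutes past 12:00.
Mirror reads 1:39 = 99 minutes past 12:00.
Actual time: (720 - 99) mod 720 = 621 minutes = 10:21.

Final answer: 10:21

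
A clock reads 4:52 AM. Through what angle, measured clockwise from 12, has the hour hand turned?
The hour hand moves 30 degrees per hour and 0.5 degrees per minute.
At 4:52: (4) x 30 + 52 x 0.5 = 120 + 26 = 146 degrees

Final answer: 146 degrees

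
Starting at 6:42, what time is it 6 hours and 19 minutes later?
Starting time: 6:42
Adding 19 minutes to 42 minutes: 42 + 19 = 61 minutes = 1 hour and 1 minute
Adding 6 hours: 6 + 6 + 1 (carry) = 13 - 12 = 1
Final time: 1:01

Final answer: 1:01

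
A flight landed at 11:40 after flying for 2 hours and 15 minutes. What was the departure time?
Starting time: 11:40 = 700 total minutes past 12:00
Subtracting: 2 hours and 15 minutes = 135 minutes
700 - 135 = 565 minutes
= 9 hours and 25 minutes past 12:00 = 9:25

Final answer: 9:25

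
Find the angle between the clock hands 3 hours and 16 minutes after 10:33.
First find the time 3 hours and 16 minutes after 10:33.
Total minutes: 10 x 60 + 33 + 3 x 60 + 16 = 829.
829 mod 720 = 109 minutes = 1:49.
Now compute the angle at 1:49:
Hour hand: 1 x 30 + 49 x 0.5 = 54.5 degrees
Minute hand: 49 x 6 = 294 degrees
Difference: |54.5 - 294| = 239.5 degrees
Smaller angle: 360 - 239.5 = 120.5 degrees

Final answer: 120.5 degrees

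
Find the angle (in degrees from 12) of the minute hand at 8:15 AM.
The minute hand moves 6 degrees per minute.
At 8:15: 15 x 6 = 90 degrees

Final answer: 90 degrees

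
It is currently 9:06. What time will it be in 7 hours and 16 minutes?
Starting time: 9:06
Adding 16 minutes to 6 minutes: 6 + 16 = 22 minutes
Adding 7 hours: 9 + 7 = 16 - 12 = 4
Final time: 4:22

Final answer: 4:22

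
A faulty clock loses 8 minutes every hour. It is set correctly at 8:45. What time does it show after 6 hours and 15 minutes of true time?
For every 60 true minutes, the faulty clock advances 60 - 8 = 52 minutes.
True elapsed: 6 hours and 15 minutes = 375 minutes.
Faulty clock advances: 375 x 52/60 = 325 minutes (drift: 50 minutes behind).
Shown time: 8:45 + 325 minutes = 2:10.

Final answer: 2:10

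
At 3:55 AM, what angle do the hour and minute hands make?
Hour hand position: 3 x 30 + 55 x 0.5 = 117.5 degrees
Minute hand position: 55 x 6 = 330 degrees
Difference: |117.5 - 330| = 212.5 degrees
Since 212.5 > 180, the smaller angle is 360 - 212.5 = 147.5 degrees

Final answer: 147.5 degrees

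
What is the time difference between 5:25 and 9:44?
From 5:25 to 9:44:
(9 x 60 + 44) - (5 x 60 + 25) = 584 - 325 = 259 minutes
= 4 hours and 19 minutes

Final answer: 4 hours and 19 minutes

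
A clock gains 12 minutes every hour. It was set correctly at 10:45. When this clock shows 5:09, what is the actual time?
For every 60 true minutes, the faulty clock advances 72 minutes, so 1 faulty-clock minute corresponds to 60/72 true minutes.
From 10:45 to 5:09 on the faulty dial is 384 minutes.
True elapsed: 384 x 60/72 = 320 minutes = 5 hours and 20 minutes.
True time: 10:45 + 5 hours and 20 minutes = 4:05.

Final answer: 4:05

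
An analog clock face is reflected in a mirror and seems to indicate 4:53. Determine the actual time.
Reflection across the vertical (12-6) axis maps a hand at angle A degrees to (360 - A) degrees, which sends a reading of T minutes past 12:00 to (720 - T) minutes past 12:00.
Mirror reads 4:53 = 293 minutes past 12:00.
Actual time: (720 - 293) mod 720 = 427 minutes = 7:07.

Final answer: 7:07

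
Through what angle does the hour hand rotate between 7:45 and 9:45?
The hour hand moves 0.5 degrees per minute.
Time elapsed: 9:45 - 7:45 = 120 minutes
Angular displacement: 120 x 0.5 = 60 degrees

Final answer: 60 degrees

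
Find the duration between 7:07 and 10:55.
From 7:07 to 10:55:
(10 x 60 + 55) - (7 x 60 + 7) = 655 - 427 = 228 minutes
= 3 hours and 48 minutes

Final answer: 3 hours and 48 minutes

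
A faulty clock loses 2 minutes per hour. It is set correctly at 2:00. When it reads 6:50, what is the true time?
For every 60 true minutes, the faulty clock advances 58 minutes, so 1 faulty-clock minute corresponds to 60/58 true minutes.
From 2:00 to 6:50 on the faulty dial is 290 minutes.
True elapsed: 290 x 60/58 = 300 minutes = 5 hours.
True time: 2:00 + 5 hours = 7:00.

Final answer: 7:00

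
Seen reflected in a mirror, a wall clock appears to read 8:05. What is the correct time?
Reflection across the vertical (12-6) axis maps a hand at angle A degrees to (360 - A) degrees, which sends a reading of T minutes past 12:00 to (720 - T) minutes past 12:00.
Mirror reads 8:05 = 485 minutes past 12:00.
Actual time: (720 - 485) mod 720 = 235 minutes = 3:55.

Final answer: 3:55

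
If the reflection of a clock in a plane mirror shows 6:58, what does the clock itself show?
Reflection across the vertical (12-6) axis maps a hand at angle A degrees to (360 - A) degrees, which sends a reading of T minutes past 12:00 to (720 - T) minutes past 12:00.
Mirror reads 6:58 = 418 minutes past 12:00.
Actual time: (720 - 418) mod 720 = 302 minutes = 5:02.

Final answer: 5:02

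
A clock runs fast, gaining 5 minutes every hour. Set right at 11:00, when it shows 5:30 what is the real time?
For every 60 true minutes, the faulty clock advances 65 minutes, so 1 faulty-clock minute corresponds to 60/65 true minutes.
From 11:00 to 5:30 on the faulty dial is 390 minutes.
True elapsed: 390 x 60/65 = 360 minutes = 6 hours.
True time: 11:00 + 6 hours = 5:00.

Final answer: 5:00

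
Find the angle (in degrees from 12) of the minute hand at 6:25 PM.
The minute hand moves 6 degrees per minute.
At 6:25: 25 x 6 = 150 degrees

Final answer: 150 degrees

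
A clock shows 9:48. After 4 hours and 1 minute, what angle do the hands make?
First find the time 4 hours and 1 minute after 9:48.
Total minutes: 9 x 60 + 48 + 4 x 60 + 1 = 829.
829 mod 720 = 109 minutes = 1:49.
Now compute the angle at 1:49:
Hour hand: 1 x 30 + 49 x 0.5 = 54.5 degrees
Minute hand: 49 x 6 = 294 degrees
Difference: |54.5 - 294| = 239.5 degrees
Smaller angle: 360 - 239.5 = 120.5 degrees

Final answer: 120.5 degrees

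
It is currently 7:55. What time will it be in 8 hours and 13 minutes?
Starting time: 7:55
Adding 13 minutes to 55 minutes: 55 + 13 = 68 minutes = 1 hour and 8 minutes
Adding 8 hours: 7 + 8 + 1 (carry) = 16 - 12 = 4
Final time: 4:08

Final answer: 4:08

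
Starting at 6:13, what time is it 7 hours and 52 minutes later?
Starting time: 6:13
Adding 52 minutes to 13 minutes: 13 + 52 = 65 minutes = 1 hour and 5 minutes
Adding 7 hours: 6 + 7 + 1 (carry) = 14 - 12 = 2
Final time: 2:05

Final answer: 2:05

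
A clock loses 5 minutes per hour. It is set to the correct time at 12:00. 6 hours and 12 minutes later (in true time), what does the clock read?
For every 60 true minutes, the faulty clock advances 60 - 5 = 55 minutes.
True elapsed: 6 hours and 12 minutes = 372 minutes.
Faulty clock advances: 372 x 55/60 = 341 minutes (drift: 31 minutes behind).
Shown time: 12:00 + 341 minutes = 5:41.

Final answer: 5:41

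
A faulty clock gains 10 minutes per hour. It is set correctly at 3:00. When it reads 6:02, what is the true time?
For every 60 true minutes, the faulty clock advances 70 minutes, so 1 faulty-clock minute corresponds to 60/70 true minutes.
From 3:00 to 6:02 on the faulty dial is 182 minutes.
True elapsed: 182 x 60/70 = 156 minutes = 2 hours and 36 minutes.
True time: 3:00 + 2 hours and 36 minutes = 5:36.

Final answer: 5:36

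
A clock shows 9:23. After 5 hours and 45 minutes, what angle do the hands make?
First find the time 5 hours and 45 minutes after 9:23.
Total minutes: 9 x 60 + 23 + 5 x 60 + 45 = 908.
908 mod 720 = 188 minutes = 3:08.
Now compute the angle at 3:08:
Hour hand: 3 x 30 + 8 x 0.5 = 94 degrees
Minute hand: 8 x 6 = 48 degrees
Difference: |94 - 48| = 46 degrees
The angle is 46 degrees

Final answer: 46 degrees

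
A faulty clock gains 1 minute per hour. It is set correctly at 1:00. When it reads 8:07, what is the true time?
For every 60 true minutes, the faulty clock advances 61 minutes, so 1 faulty-clock minute corresponds to 60/61 true minutes.
From 1:00 to 8:07 on the faulty dial is 427 minutes.
True elapsed: 427 x 60/61 = 420 minutes = 7 hours.
True time: 1:00 + 7 hours = 8:00.

Final answer: 8:00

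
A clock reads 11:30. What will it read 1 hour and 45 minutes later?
Starting time: 11:30
Adding 45 minutes to 30 minutes: 30 + 45 = 75 minutes = 1 hour and 15 minutes
Adding 1 hour: 11 + 1 + 1 (carry) = 13 - 12 = 1
Final time: 1:15

Final answer: 1:15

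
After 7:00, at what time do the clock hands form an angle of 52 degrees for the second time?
At t minutes past 7:00, the hour hand is at 30 x 7 + 0.5t degrees and the minute hand is at 6t degrees.
The smaller angle between them is 52 degrees when |30H - 5.5t| = 52 or |30H - 5.5t| = 308.
With H = 7, solve 30 x 7 - 5.5t = +/- target for each target:
  t = (30 x 7 - 52) / 5.5 = 28.73
  t = (30 x 7 + 52) / 5.5 = 47.64
  t = (30 x 7 - 308) / 5.5 = -17.82 (outside (0, 60))
  t = (30 x 7 + 308) / 5.5 = 94.18 (outside (0, 60))
Valid solutions in (0, 60): {28.73, 47.64} minutes.
The second occurrence is t = 47.64 minutes.
The hands form a 52-degree angle at 47.64 minutes past 7:00.

Final answer: 47.64 minutes past 7:00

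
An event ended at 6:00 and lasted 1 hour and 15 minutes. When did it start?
Starting time: 6:00 = 360 total minutes past 12:00
Subtracting: 1 hour and 15 minutes = 75 minutes
360 - 75 = 285 minutes
= 4 hours and 45 minutes past 12:00 = 4:45

Final answer: 4:45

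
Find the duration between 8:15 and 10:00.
From 8:15 to 10:00:
(10 x 60 + 0) - (8 x 60 + 15) = 600 - 495 = 105 minutes
= 1 hour and 45 minutes

Final answer: 1 hour and 45 minutes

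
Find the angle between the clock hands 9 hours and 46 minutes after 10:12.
First find the time 9 hours and 46 minutes after 10:12.
Total minutes: 10 x 60 + 12 + 9 x 60 + 46 = 1198.
1198 mod 720 = 478 minutes = 7:58.
Now compute the angle at 7:58:
Hour hand: 7 x 30 + 58 x 0.5 = 239 degrees
Minute hand: 58 x 6 = 348 degrees
Difference: |239 - 348| = 109 degrees
The angle is 109 degrees

Final answer: 109 degrees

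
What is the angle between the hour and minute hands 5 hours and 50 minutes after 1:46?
First find the time 5 hours and 50 minutes after 1:46.
Total minutes: 1 x 60 + 46 + 5 x 60 + 50 = 456.
456 mod 720 = 456 minutes = 7:36.
Now compute the angle at 7:36:
Hour hand: 7 x 30 + 36 x 0.5 = 228 degrees
Minute hand: 36 x 6 = 216 degrees
Difference: |228 - 216| = 12 degrees
The angle is 12 degrees

Final answer: 12 degrees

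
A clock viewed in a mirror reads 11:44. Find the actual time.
Reflection across the vertical (12-6) axis maps a hand at angle A degrees to (360 - A) degrees, which sends a reading of T minutes past 12:00 to (720 - T) minutes past 12:00.
Mirror reads 11:44 = 704 minutes past 12:00.
Actual time: (720 - 704) mod 720 = 16 minutes = 12:16.

Final answer: 12:16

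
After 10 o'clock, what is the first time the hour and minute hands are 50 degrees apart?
At t minutes past 10:00, the hour hand is at 30 x 10 + 0.5t degrees and the minute hand is at 6t degrees.
The smaller angle between them is 50 degrees when |30H - 5.5t| = 50 or |30H - 5.5t| = 310.
With H = 10, solve 30 x 10 - 5.5t = +/- target for each target:
  t = (30 x 10 - 50) / 5.5 = 45.45
  t = (30 x 10 + 50) / 5.5 = 63.64 (outside (0, 60))
  t = (30 x 10 - 310) / 5.5 = -1.82 (outside (0, 60))
  t = (30 x 10 + 310) / 5.5 = 110.91 (outside (0, 60))
Valid solutions in (0, 60): {45.45} minutes.
The first occurrence is t = 45.45 minutes.
The hands form a 50-degree angle at 45.45 minutes past 10:00.

Final answer: 45.45 minutes past 10:00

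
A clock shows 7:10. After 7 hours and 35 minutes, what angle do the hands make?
First find the time 7 hours and 35 minutes after 7:10.
Total minutes: 7 x 60 + 10 + 7 x 60 + 35 = 885.
885 mod 720 = 165 minutes = 2:45.
Now compute the angle at 2:45:
Hour hand: 2 x 30 + 45 x 0.5 = 82.5 degrees
Minute hand: 45 x 6 = 270 degrees
Difference: |82.5 - 270| = 187.5 degrees
Smaller angle: 360 - 187.5 = 172.5 degrees

Final answer: 172.5 degrees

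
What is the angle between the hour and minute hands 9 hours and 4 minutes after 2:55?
First find the time 9 hours and 4 minutes after 2:55.
Total minutes: 2 x 60 + 55 + 9 x 60 + 4 = 719.
719 mod 720 = 719 minutes = 11:59.
Now compute the angle at 11:59:
Hour hand: 11 x 30 + 59 x 0.5 = 359.5 degrees
Minute hand: 59 x 6 = 354 degrees
Difference: |359.5 - 354| = 5.5 degrees
The angle is 5.5 degrees

Final answer: 5.5 degrees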